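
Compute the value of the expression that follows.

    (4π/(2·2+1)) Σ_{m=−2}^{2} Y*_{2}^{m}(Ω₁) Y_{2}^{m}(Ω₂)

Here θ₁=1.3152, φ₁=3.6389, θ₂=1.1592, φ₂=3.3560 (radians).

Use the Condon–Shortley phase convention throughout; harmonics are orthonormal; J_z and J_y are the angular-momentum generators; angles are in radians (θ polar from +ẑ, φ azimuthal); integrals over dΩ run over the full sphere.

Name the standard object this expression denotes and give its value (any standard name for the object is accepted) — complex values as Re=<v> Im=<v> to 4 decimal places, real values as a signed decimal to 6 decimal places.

This sum is the spherical-harmonic addition theorem: it equals the Legendre polynomial P_l(cos γ) of the angle γ between the two directions.
Summing Y*_{l m}(θ₁,φ₁)·Y_{l m}(θ₂,φ₂) over m ∈ [−2, 2]; prefactor 4π/(2·2+1) = 2.513274:
  [-2]  conj(Y_{2,-2})(Ω₁) = 0.19700 + 0.30321j ; Y_{2,-2}(Ω₂) = 0.29507 - 0.13490j ; Δ = 0.09903 + 0.06289j
  [-1]  conj(Y_{2,-1})(Ω₁) = -0.16608 - 0.09015j ; Y_{2,-1}(Ω₂) = -0.27678 + 0.06027j ; Δ = 0.05140 + 0.01494j
  [+0]  conj(Y_{2,0})(Ω₁) = -0.25491 + 0.00000j ; Y_{2,0}(Ω₂) = -0.16395 + 0.00000j ; Δ = 0.04179 + 0.00000j
  [+1]  conj(Y_{2,1})(Ω₁) = 0.16608 - 0.09015j ; Y_{2,1}(Ω₂) = 0.27678 + 0.06027j ; Δ = 0.05140 - 0.01494j
  [+2]  conj(Y_{2,2})(Ω₁) = 0.19700 - 0.30321j ; Y_{2,2}(Ω₂) = 0.29507 + 0.13490j ; Δ = 0.09903 - 0.06289j
Accumulated sum 0.34266 + 0.00000j; after 4π/(2l+1) scaling, 0.86120 + 0.00000j ⇒ P_2 = 0.861199

Legendre polynomial (addition theorem), +0.861199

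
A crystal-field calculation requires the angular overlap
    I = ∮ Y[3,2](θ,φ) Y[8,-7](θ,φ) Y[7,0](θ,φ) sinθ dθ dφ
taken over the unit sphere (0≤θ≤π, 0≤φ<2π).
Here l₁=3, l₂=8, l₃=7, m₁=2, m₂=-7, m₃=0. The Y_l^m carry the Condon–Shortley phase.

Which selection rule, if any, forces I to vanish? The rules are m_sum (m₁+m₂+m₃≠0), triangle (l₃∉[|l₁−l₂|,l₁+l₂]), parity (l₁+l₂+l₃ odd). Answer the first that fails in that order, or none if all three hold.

m₁+m₂+m₃ = 2 − 7 + 0 = -5  ✗
triangle: |3−8|=5 ≤ l₃=7 ≤ 3+8=11
parity: l₁+l₂+l₃ = 18 is even

m_sum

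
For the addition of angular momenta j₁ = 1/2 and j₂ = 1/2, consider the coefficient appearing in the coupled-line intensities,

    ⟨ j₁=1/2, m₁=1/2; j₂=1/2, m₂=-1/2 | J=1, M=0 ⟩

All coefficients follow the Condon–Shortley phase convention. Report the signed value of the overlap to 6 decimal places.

+√(1/2) ≈ +0.707107

j₁+j₂−J=0  J+j₁−j₂=1  J−j₁+j₂=1  j₁+j₂+J+1=3
(j₁±m₁, j₂±m₂, J±M) = (1,0,0,1,1,1)
P² = 1/2
sum k=0..0:
  [0] +1/1 = 1
S = 1
C² = P²·S² = 1/2 ; C = +0.707107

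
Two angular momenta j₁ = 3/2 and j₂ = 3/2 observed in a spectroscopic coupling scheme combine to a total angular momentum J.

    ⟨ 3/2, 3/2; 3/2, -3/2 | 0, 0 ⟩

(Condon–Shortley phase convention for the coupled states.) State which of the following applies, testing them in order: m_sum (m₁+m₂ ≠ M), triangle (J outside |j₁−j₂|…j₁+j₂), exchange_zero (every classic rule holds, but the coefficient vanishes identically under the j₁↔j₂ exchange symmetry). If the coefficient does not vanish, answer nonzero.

nonzero

m-sum: m₁+m₂ = 3/2+(-3/2) = 0, M = 0  ✓
triangle: |j₁−j₂| = 0 ≤ J = 0 ≤ j₁+j₂ = 3  ✓
exchange: j₁≠j₂ or m₁≠m₂ — the exchange symmetry imposes no constraint here
value check: CG = +√(1/4) = +0.500000 ≠ 0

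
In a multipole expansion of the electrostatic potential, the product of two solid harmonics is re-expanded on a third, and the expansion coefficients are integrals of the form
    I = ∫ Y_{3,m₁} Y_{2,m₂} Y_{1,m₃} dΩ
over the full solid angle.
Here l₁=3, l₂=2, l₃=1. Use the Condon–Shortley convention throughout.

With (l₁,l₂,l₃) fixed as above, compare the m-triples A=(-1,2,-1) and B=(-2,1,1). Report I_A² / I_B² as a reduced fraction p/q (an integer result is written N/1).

1/10

l's match ⇒ only the (l;m) 3-j factors differ between A and B.
A: triangle coeff Δ(3,2,1) = 1/105; Σ_t [4,4]: t=4:+1/48 = 1/48; (3j)²=1/105 [(3 2 1; -1 2 -1)], sign=+1
B: triangle coeff Δ(3,2,1) = 1/105; Σ_t [3,3]: t=3:−1/12 = -1/12; (3j)²=2/21 [(3 2 1; -2 1 1)], sign=-1
I_A²/I_B² = (1/105)/(2/21) = 1/10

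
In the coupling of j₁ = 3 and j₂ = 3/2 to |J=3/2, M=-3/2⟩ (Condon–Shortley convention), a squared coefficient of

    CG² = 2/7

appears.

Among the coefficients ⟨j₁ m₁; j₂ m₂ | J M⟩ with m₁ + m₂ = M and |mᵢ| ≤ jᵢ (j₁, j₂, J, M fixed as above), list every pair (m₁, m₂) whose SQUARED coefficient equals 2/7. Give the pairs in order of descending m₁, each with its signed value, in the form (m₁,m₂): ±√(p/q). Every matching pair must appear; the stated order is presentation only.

(-2,1/2): +√(2/7)

Admissible pairs with m₁+m₂ = M = -3/2: (-3,3/2), (-2,1/2), (-1,-1/2), (0,-3/2)
  (m₁,m₂)=(0,-3/2): CG² = 1/35, CG = +√(1/35)
  (m₁,m₂)=(-1,-1/2): CG² = 4/35, CG = −√(4/35)
  (m₁,m₂)=(-2,1/2): CG² = 2/7, CG = +√(2/7)   ← matches the target
  (m₁,m₂)=(-3,3/2): CG² = 4/7, CG = −√(4/7)
Pairs with CG² = 2/7: (-2,1/2): +√(2/7)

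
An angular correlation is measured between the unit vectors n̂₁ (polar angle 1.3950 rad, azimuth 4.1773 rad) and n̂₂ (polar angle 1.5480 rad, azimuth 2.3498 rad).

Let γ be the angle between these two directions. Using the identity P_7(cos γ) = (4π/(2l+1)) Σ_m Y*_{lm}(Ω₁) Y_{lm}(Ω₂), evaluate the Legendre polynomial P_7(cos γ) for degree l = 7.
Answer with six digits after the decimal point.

Term-by-term m-sum for l=7 (normalisation 4π/15 = 0.837758):
  [-7]  conj(Y_{7,-7})(Ω₁) = (-0.254745, -0.369158) ; Y_{7,-7}(Ω₂) = (-0.368378, 0.336792) ; Δ = (0.218172, 0.050194)
  [-6]  conj(Y_{7,-6})(Ω₁) = (0.297394, -0.020535) ; Y_{7,-6}(Ω₂) = (0.001633, -0.042550) ; Δ = (-0.000388, -0.012688)
  [-5]  conj(Y_{7,-5})(Ω₁) = (0.091916, -0.182690) ; Y_{7,-5}(Ω₂) = (-0.249012, -0.265466) ; Δ = (-0.071386, 0.021091)
  [-4]  conj(Y_{7,-4})(Ω₁) = (0.169265, 0.264333) ; Y_{7,-4}(Ω₂) = (0.050002, 0.001279) ; Δ = (0.008125, 0.013434)
  [-3]  conj(Y_{7,-3})(Ω₁) = (0.117673, -0.004058) ; Y_{7,-3}(Ω₂) = (0.236232, -0.227338) ; Δ = (0.026876, -0.027710)
  [-2]  conj(Y_{7,-2})(Ω₁) = (-0.149844, 0.273884) ; Y_{7,-2}(Ω₂) = (-0.000681, 0.053260) ; Δ = (-0.014485, -0.008167)
  [-1]  conj(Y_{7,-1})(Ω₁) = (0.042380, 0.071495) ; Y_{7,-1}(Ω₂) = (0.221181, 0.224028) ; Δ = (-0.006643, 0.025308)
  [+0]  conj(Y_{7,0})(Ω₁) = (-0.310515, -0.000000) ; Y_{7,0}(Ω₂) = (-0.054223, 0.000000) ; Δ = (0.016837, 0.000000)
  [+1]  conj(Y_{7,1})(Ω₁) = (-0.042380, 0.071495) ; Y_{7,1}(Ω₂) = (-0.221181, 0.224028) ; Δ = (-0.006643, -0.025308)
  [+2]  conj(Y_{7,2})(Ω₁) = (-0.149844, -0.273884) ; Y_{7,2}(Ω₂) = (-0.000681, -0.053260) ; Δ = (-0.014485, 0.008167)
  [+3]  conj(Y_{7,3})(Ω₁) = (-0.117673, -0.004058) ; Y_{7,3}(Ω₂) = (-0.236232, -0.227338) ; Δ = (0.026876, 0.027710)
  [+4]  conj(Y_{7,4})(Ω₁) = (0.169265, -0.264333) ; Y_{7,4}(Ω₂) = (0.050002, -0.001279) ; Δ = (0.008125, -0.013434)
  [+5]  conj(Y_{7,5})(Ω₁) = (-0.091916, -0.182690) ; Y_{7,5}(Ω₂) = (0.249012, -0.265466) ; Δ = (-0.071386, -0.021091)
  [+6]  conj(Y_{7,6})(Ω₁) = (0.297394, 0.020535) ; Y_{7,6}(Ω₂) = (0.001633, 0.042550) ; Δ = (-0.000388, 0.012688)
  [+7]  conj(Y_{7,7})(Ω₁) = (0.254745, -0.369158) ; Y_{7,7}(Ω₂) = (0.368378, 0.336792) ; Δ = (0.218172, -0.050194)
Accumulated sum (0.337379, -0.000000); after 4π/(2l+1) scaling, (0.282642, -0.000000) ⇒ P_7 = 0.282642

0.282642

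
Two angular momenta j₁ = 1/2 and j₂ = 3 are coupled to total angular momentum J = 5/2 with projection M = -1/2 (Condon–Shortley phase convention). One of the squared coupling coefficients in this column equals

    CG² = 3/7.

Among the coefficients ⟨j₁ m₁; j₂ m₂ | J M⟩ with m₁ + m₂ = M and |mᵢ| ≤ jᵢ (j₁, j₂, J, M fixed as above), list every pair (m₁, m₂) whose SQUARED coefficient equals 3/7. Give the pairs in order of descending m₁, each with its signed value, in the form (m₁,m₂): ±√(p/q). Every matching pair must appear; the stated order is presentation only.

Admissible pairs with m₁+m₂ = M = -1/2: (-1/2,0), (1/2,-1)
  (m₁,m₂)=(1/2,-1): CG² = 4/7, CG = +√(4/7)
  (m₁,m₂)=(-1/2,0): CG² = 3/7, CG = −√(3/7)   ← matches the target
Pairs with CG² = 3/7: (-1/2,0): −√(3/7)

(-1/2,0): −√(3/7)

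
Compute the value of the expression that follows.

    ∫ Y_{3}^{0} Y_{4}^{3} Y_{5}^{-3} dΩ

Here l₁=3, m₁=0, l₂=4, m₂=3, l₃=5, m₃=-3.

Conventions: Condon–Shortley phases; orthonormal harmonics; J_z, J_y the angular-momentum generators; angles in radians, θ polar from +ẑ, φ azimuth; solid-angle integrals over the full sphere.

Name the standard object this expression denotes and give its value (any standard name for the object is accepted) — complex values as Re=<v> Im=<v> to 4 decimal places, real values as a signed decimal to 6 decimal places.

This is a Gaunt coefficient — the integral of a triple product of spherical harmonics over the sphere.
Checks pass: Σm=0; 12 even; l₃=5∈[1,7].
(2·3+1)(2·4+1)(2·5+1) = 693
Δ: 2! 4! 6! / 13! → 1/180180
sum: t=0:+1/576 t=1:−1/144 t=2:+1/576 = -1/288
3j²(3 4 5; 0 0 0) = Δ·Π!·Σ² = 20/1001  (sign +1)
sum: t=1:−1/2880 t=2:+1/1440 = 1/2880
3j²(3 4 5; 0 3 -3) = Δ·Π!·Σ² = 7/715  (sign +1)
combine: 4πI² = 693·20/1001·7/715 = 252/1859
take √, sign +1: I = 0.10386175

Gaunt coefficient, +0.103862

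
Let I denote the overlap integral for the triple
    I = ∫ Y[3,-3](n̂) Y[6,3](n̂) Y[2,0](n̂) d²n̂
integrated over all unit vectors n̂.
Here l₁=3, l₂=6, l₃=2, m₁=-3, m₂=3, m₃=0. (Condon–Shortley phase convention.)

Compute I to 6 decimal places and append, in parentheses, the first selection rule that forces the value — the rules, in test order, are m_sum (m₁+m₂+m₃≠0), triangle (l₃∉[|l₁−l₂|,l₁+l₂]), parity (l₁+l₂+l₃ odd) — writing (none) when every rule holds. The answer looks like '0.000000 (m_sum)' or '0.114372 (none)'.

0.000000 (triangle)

l₃=2 ∉ [3,9] — triangle fails ⇒ I = 0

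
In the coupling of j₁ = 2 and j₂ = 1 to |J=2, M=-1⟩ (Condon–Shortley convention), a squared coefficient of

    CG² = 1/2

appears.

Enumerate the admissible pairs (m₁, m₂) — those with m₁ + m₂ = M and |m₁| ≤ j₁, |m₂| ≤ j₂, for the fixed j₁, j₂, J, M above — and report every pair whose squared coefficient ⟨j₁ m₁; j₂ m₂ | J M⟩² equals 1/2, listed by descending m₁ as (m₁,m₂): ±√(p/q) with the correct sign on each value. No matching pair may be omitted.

Admissible pairs with m₁+m₂ = M = -1: (-2,1), (-1,0), (0,-1)
  (m₁,m₂)=(0,-1): CG² = 1/2, CG = +√(1/2)   ← matches the target
  (m₁,m₂)=(-1,0): CG² = 1/6, CG = −√(1/6)
  (m₁,m₂)=(-2,1): CG² = 1/3, CG = −√(1/3)
Pairs with CG² = 1/2: (0,-1): +√(1/2)

(0,-1): +√(1/2)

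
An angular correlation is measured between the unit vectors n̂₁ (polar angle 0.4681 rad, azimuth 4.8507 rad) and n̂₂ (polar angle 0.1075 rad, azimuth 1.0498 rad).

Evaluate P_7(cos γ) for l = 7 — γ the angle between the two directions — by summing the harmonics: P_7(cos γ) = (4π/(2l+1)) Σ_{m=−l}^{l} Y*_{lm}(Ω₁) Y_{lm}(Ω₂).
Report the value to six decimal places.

-0.389514

Expand P_7 via completeness: Σ_{m} conj(Y_{7,m}) at Ω₁ times Y_{7,m} at Ω₂ —
  m=-7: (-0.001568, 0.001079) × (0.000000, -0.000000) = (0.000000, 0.000000)  (running Σ = (0.000000, 0.000000))
  m=-6: (-0.009508, -0.010394) × (0.000003, -0.000000) = (-0.000000, -0.000000)  (running Σ = (-0.000000, -0.000000))
  m=-5: (0.040926, -0.049431) × (0.000032, 0.000053) = (0.000004, 0.000001)  (running Σ = (0.000004, 0.000001))
  m=-4: (0.169811, 0.104871) × (-0.000468, 0.000830) = (-0.000166, 0.000092)  (running Σ = (-0.000163, 0.000092))
  m=-3: (-0.168530, 0.382579) × (-0.010588, 0.000083) = (0.001753, -0.004065)  (running Σ = (0.001590, -0.003972))
  m=-2: (-0.494852, -0.140489) × (-0.041551, -0.071111) = (0.010571, 0.041027)  (running Σ = (0.012162, 0.037055))
  m=-1: (0.020896, -0.150118) × (0.201706, -0.351475) = (-0.048548, -0.037624)  (running Σ = (-0.036386, -0.000570))
  m=0: (-0.425018, -0.000000) × (0.922729, 0.000000) = (-0.392176, -0.000000)  (running Σ = (-0.428562, -0.000570))
  m=1: (-0.020896, -0.150118) × (-0.201706, -0.351475) = (-0.048548, 0.037624)  (running Σ = (-0.477110, 0.037055))
  m=2: (-0.494852, 0.140489) × (-0.041551, 0.071111) = (0.010571, -0.041027)  (running Σ = (-0.466539, -0.003972))
  m=3: (0.168530, 0.382579) × (0.010588, 0.000083) = (0.001753, 0.004065)  (running Σ = (-0.464786, 0.000092))
  m=4: (0.169811, -0.104871) × (-0.000468, -0.000830) = (-0.000166, -0.000092)  (running Σ = (-0.464952, 0.000001))
  m=5: (-0.040926, -0.049431) × (-0.000032, 0.000053) = (0.000004, -0.000001)  (running Σ = (-0.464949, -0.000000))
  m=6: (-0.009508, 0.010394) × (0.000003, 0.000000) = (-0.000000, 0.000000)  (running Σ = (-0.464949, 0.000000))
  m=7: (0.001568, 0.001079) × (-0.000000, -0.000000) = (0.000000, -0.000000)  (running Σ = (-0.464949, 0.000000))
Σ over m = (-0.464949, 0.000000); ×(4π/15) → (-0.389514, 0.000000). Real part: -0.389514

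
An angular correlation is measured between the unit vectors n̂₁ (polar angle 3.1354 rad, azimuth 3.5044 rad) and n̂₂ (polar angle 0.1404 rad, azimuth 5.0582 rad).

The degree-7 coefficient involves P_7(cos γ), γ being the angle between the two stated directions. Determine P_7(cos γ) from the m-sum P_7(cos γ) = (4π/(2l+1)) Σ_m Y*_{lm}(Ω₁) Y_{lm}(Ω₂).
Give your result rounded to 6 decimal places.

Term-by-term m-sum for l=7 (normalisation 4π/15 = 0.837758):
  [-7]  conj(Y_{7,-7})(Ω₁) = 0.00000 - 0.00000j ; Y_{7,-7}(Ω₂) = -0.00000 + 0.00000j ; Δ = -0.00000 + 0.00000j
  [-6]  conj(Y_{7,-6})(Ω₁) = 0.00000 - 0.00000j ; Y_{7,-6}(Ω₂) = 0.00001 + 0.00001j ; Δ = 0.00000 + 0.00000j
  [-5]  conj(Y_{7,-5})(Ω₁) = 0.00000 - 0.00000j ; Y_{7,-5}(Ω₂) = 0.00023 - 0.00004j ; Δ = 0.00000 - 0.00000j
  [-4]  conj(Y_{7,-4})(Ω₁) = -0.00000 - 0.00000j ; Y_{7,-4}(Ω₂) = 0.00051 - 0.00267j ; Δ = -0.00000 - 0.00000j
  [-3]  conj(Y_{7,-3})(Ω₁) = -0.00000 - 0.00000j ; Y_{7,-3}(Ω₂) = -0.01978 - 0.01168j ; Δ = -0.00000 + 0.00000j
  [-2]  conj(Y_{7,-2})(Ω₁) = -0.00022 - 0.00019j ; Y_{7,-2}(Ω₂) = -0.10423 + 0.08631j ; Δ = 0.00004 + 0.00000j
  [-1]  conj(Y_{7,-1})(Ω₁) = -0.02366 - 0.00898j ; Y_{7,-1}(Ω₂) = 0.16919 + 0.46958j ; Δ = 0.00021 - 0.01263j
  [+0]  conj(Y_{7,0})(Ω₁) = -1.09196 + 0.00000j ; Y_{7,0}(Ω₂) = 0.81099 + 0.00000j ; Δ = -0.88557 + 0.00000j
  [+1]  conj(Y_{7,1})(Ω₁) = 0.02366 - 0.00898j ; Y_{7,1}(Ω₂) = -0.16919 + 0.46958j ; Δ = 0.00021 + 0.01263j
  [+2]  conj(Y_{7,2})(Ω₁) = -0.00022 + 0.00019j ; Y_{7,2}(Ω₂) = -0.10423 - 0.08631j ; Δ = 0.00004 - 0.00000j
  [+3]  conj(Y_{7,3})(Ω₁) = 0.00000 - 0.00000j ; Y_{7,3}(Ω₂) = 0.01978 - 0.01168j ; Δ = -0.00000 - 0.00000j
  [+4]  conj(Y_{7,4})(Ω₁) = -0.00000 + 0.00000j ; Y_{7,4}(Ω₂) = 0.00051 + 0.00267j ; Δ = -0.00000 + 0.00000j
  [+5]  conj(Y_{7,5})(Ω₁) = -0.00000 - 0.00000j ; Y_{7,5}(Ω₂) = -0.00023 - 0.00004j ; Δ = 0.00000 + 0.00000j
  [+6]  conj(Y_{7,6})(Ω₁) = 0.00000 + 0.00000j ; Y_{7,6}(Ω₂) = 0.00001 - 0.00001j ; Δ = 0.00000 - 0.00000j
  [+7]  conj(Y_{7,7})(Ω₁) = -0.00000 - 0.00000j ; Y_{7,7}(Ω₂) = 0.00000 + 0.00000j ; Δ = -0.00000 - 0.00000j
Σ over m = -0.88506 - 0.00000j; ×(4π/15) → -0.74147 - 0.00000j. Real part: -0.741466

-0.741466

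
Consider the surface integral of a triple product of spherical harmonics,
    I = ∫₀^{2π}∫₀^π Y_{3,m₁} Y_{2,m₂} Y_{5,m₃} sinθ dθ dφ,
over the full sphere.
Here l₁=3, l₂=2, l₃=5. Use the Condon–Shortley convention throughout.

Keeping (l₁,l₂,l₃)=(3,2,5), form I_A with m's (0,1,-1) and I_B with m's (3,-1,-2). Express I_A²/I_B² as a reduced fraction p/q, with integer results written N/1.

Shared (l₁,l₂,l₃)=(3,2,5): N and (l;000)² cancel in I_A²/I_B².
A: Δ = 0!·6!·4!/11! = 1/2310; Racah Σ t=0..0: t=0:+1/216 = 1/216; ⇒ 3j(3 2 5; 0 1 -1)² = 8/231, sgn +1
B: Δ = 0!·6!·4!/11! = 1/2310; Racah Σ t=0..0: t=0:+1/4320 = 1/4320; ⇒ 3j(3 2 5; 3 -1 -2)² = 1/330, sgn -1
I_A²/I_B² = (8/231)/(1/330) = 80/7

80/7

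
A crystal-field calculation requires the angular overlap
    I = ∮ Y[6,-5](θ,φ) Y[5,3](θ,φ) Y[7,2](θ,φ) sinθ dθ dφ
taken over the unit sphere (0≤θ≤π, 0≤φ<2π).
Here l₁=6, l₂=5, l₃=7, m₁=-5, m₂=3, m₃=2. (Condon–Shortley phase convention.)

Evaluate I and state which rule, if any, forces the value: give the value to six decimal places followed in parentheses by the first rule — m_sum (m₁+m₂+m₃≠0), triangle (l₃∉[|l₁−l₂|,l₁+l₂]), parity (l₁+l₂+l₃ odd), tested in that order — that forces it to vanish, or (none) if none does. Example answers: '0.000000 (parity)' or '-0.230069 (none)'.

0.153809 (none)

Checks pass: Σm=0; 18 even; l₃=7∈[1,11].
(2·6+1)(2·5+1)(2·7+1) = 2145
Δ: 4! 8! 6! / 19! → 1/174594420
sum: t=0:+1/4147200 t=1:−1/207360 t=2:+1/82944 t=3:−1/207360 t=4:+1/4147200 = 1/345600
3j²(6 5 7; 0 0 0) = Δ·Π!·Σ² = 420/46189  (sign -1)
sum: t=3:−1/29030400 t=4:+1/5806080 = 1/7257600
3j²(6 5 7; -5 3 2) = Δ·Π!·Σ² = 64/4199  (sign -1)
combine: 4πI² = 2145·420/46189·64/4199 = 403200/1356277
take √, sign +1: I = 0.15380878
No selection rule forces the value: the integral is nonzero (none).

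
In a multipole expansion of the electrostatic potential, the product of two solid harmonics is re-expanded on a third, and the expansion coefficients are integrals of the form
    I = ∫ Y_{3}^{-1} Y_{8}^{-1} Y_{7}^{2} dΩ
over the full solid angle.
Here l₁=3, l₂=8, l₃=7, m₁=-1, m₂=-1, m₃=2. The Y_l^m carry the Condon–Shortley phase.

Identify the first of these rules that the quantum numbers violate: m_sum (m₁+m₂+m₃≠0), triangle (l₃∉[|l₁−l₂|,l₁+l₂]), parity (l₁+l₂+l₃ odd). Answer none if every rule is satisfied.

none

azimuthal sum: -1 − 1 + 2 = 0  ✓
5 ≤ 7 ≤ 11 (triangle on l)  ✓
L = 3 + 8 + 7 = 18 (even)  ✓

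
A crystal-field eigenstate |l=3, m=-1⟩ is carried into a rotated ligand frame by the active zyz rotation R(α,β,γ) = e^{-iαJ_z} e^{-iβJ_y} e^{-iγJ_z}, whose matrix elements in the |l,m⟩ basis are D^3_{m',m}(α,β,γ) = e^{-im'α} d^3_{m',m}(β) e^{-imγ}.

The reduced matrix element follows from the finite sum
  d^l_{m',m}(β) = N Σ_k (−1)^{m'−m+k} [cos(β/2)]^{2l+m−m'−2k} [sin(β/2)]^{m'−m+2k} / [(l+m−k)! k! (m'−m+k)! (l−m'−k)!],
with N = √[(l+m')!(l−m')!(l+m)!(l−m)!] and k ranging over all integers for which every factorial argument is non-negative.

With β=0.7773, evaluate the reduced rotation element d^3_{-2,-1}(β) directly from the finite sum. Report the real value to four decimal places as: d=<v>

d^3_{-2,-1}(β=0.7773) via the finite sum:
With c≡cos(β/2)=0.925421 and s≡sin(β/2)=0.378939, N=[1·120·2·24]^{1/2}=75.894664
k∈{1,2} keeps every argument non-negative
  k=1: (−1)^0·75.8947/(24)·0.9254^5·0.3789^1 = +0.813332
  k=2: (−1)^1·75.8947/(12)·0.9254^3·0.3789^3 = -0.272746
d^3_{-2,-1}(0.7773) = +0.813332 -0.272746 = +0.540586

d=0.5406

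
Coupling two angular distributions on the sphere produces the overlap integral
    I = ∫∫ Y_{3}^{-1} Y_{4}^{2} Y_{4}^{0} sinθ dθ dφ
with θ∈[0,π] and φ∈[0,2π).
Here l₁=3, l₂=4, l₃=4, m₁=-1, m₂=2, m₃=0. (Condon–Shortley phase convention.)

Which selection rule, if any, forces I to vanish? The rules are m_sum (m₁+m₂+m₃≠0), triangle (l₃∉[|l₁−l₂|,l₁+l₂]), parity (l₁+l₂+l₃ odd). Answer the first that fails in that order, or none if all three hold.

m_sum

m₁+m₂+m₃ = -1 + 2 + 0 = 1  ✗
triangle: |3−4|=1 ≤ l₃=4 ≤ 3+4=7
parity: l₁+l₂+l₃ = 11 is odd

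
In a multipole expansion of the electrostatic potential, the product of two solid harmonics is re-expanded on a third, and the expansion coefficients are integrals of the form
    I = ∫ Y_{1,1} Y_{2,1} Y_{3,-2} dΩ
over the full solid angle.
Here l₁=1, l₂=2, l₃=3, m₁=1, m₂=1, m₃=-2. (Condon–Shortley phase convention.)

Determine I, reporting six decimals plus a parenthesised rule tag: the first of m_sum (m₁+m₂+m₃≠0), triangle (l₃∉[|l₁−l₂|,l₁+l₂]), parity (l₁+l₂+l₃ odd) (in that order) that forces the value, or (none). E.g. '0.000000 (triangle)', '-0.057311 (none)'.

0.261169 (none)

Checks pass: Σm=0; 6 even; l₃=3∈[1,3].
(2·1+1)(2·2+1)(2·3+1) = 105
Δ: 0! 2! 4! / 7! → 1/105
sum: t=0:+1/4 = 1/4
3j²(1 2 3; 0 0 0) = Δ·Π!·Σ² = 3/35  (sign -1)
sum: t=0:+1/12 = 1/12
3j²(1 2 3; 1 1 -2) = Δ·Π!·Σ² = 2/21  (sign -1)
combine: 4πI² = 105·3/35·2/21 = 6/7
take √, sign +1: I = 0.26116903
No selection rule forces the value: the integral is nonzero (none).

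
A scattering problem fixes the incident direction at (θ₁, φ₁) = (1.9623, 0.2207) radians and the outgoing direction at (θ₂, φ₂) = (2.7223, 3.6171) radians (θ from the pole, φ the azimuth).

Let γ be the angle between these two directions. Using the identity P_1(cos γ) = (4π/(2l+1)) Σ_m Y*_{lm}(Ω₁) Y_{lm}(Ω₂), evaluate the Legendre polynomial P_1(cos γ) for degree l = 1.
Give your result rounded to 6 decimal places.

Summing Y*_{l m}(θ₁,φ₁)·Y_{l m}(θ₂,φ₂) over m ∈ [−1, 1]; prefactor 4π/(2·1+1) = 4.188790:
  m=-1: (0.31161 + 0.06991j) × (-0.12505 + 0.06439j) = -0.04347 + 0.01132j  (running Σ = -0.04347 + 0.01132j)
  m=0: (-0.18644 + 0.00000j) × (-0.44628 + 0.00000j) = 0.08320 + 0.00000j  (running Σ = 0.03974 + 0.01132j)
  m=1: (-0.31161 + 0.06991j) × (0.12505 + 0.06439j) = -0.04347 - 0.01132j  (running Σ = -0.00373 + 0.00000j)
Accumulated sum -0.00373 + 0.00000j; after 4π/(2l+1) scaling, -0.01564 + 0.00000j ⇒ P_1 = -0.015635

-0.015635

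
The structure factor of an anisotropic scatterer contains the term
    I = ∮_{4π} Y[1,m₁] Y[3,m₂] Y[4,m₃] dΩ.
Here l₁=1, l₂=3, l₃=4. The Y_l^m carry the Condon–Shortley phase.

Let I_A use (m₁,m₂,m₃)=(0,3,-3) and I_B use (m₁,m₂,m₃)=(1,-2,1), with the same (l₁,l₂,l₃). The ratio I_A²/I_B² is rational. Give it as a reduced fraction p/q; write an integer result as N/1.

7/3

Same 1,3,4: normalisation and zero-m 3j drop out of the ratio.
A: Δ: 0! 2! 6! / 9! → 1/252; sum: t=0:+1/720 = 1/720; 3j²(1 3 4; 0 3 -3) = Δ·Π!·Σ² = 1/36  (sign -1)
B: Δ: 0! 2! 6! / 9! → 1/252; sum: t=0:+1/240 = 1/240; 3j²(1 3 4; 1 -2 1) = Δ·Π!·Σ² = 1/84  (sign -1)
I_A²/I_B² = (1/36)/(1/84) = 7/3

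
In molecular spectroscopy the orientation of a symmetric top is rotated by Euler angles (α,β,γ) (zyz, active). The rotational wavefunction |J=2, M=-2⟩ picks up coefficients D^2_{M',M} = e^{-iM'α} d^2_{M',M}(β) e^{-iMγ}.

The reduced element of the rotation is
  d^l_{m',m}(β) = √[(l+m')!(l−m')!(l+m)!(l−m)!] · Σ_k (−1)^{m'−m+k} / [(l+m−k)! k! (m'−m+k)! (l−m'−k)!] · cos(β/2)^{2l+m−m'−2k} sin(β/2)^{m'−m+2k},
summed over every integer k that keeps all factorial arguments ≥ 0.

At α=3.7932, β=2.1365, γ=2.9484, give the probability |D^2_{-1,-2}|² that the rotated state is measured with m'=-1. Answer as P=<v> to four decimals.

P=0.0384

First d^2_{-1,-2}(β=2.1365), then the phase factors e^{-i(-1)α} and e^{-i(-2)γ}:
Half-angle: c=0.481659, s=0.876359. N=√(1·6·1·24)=12.000000
k: max(0,(-2)−(-1))=0 … min(2+(-2),2−(-1))=0
  k=0: (−1)^1·12.0000/(6)·0.4817^3·0.8764^1 = -0.195853
d^2_{-1,-2}(2.1365) = -0.195853
|D^2_{-1,-2}|² = |d^2_{-1,-2}(β)|² = (-0.195853)² = 0.038358 (the z-rotation phases have unit modulus)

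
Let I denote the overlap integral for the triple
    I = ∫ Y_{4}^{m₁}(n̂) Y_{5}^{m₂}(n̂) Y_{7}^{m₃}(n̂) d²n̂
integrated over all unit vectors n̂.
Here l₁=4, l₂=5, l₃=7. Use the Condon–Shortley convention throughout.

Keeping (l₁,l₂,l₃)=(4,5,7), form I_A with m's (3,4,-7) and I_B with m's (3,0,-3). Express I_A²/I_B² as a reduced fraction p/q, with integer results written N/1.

1287/490

l's match ⇒ only the (l;m) 3-j factors differ between A and B.
A: triangle coeff Δ(4,5,7) = 1/6126120; Σ_t [1,1]: t=1:−1/29030400 = -1/29030400; (3j)²=21/680 [(4 5 7; 3 4 -7)], sign=-1
B: triangle coeff Δ(4,5,7) = 1/6126120; Σ_t [0,1]: t=0:+1/172800 t=1:−1/414720 = 7/2073600; (3j)²=343/29172 [(4 5 7; 3 0 -3)], sign=+1
I_A²/I_B² = (21/680)/(343/29172) = 1287/490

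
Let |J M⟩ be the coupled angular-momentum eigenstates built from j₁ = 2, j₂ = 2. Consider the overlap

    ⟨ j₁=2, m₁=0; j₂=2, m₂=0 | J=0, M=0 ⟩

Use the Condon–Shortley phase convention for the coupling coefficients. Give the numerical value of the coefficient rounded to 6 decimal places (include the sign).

triangle: 4!*0!*0!/5! = 24/120
(j±m)!: 2!*2!*2!*2!*0!*0! = 16
prefactor² = (2J+1)*Δ*N² = 16/5
  k=2: +1/(2!*2!*0!*0!*0!*0!) = 1/4
Σ = 1/4  ⇒  CG² = 16/5*(1/4)² = 1/5
CG = +√(1/5) = +0.447214

+0.447214  (= +√(1/5))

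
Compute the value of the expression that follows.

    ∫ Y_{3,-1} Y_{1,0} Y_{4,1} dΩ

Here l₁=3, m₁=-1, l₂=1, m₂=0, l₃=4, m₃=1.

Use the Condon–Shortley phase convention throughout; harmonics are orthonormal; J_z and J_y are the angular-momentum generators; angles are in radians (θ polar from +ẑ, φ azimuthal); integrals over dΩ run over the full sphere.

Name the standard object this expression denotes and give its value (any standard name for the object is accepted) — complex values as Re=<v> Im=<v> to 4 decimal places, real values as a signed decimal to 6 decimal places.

Gaunt coefficient, -0.238414

This is a Gaunt coefficient — the integral of a triple product of spherical harmonics over the sphere.
Rules hold: Σm=0, L=8 even, 2≤4≤4.
N = 7·3·9 = 189
Δ = 0!·6!·2!/9! = 1/252
Racah Σ t=0..0: t=0:+1/36 = 1/36
⇒ 3j(3 1 4; 0 0 0)² = 4/63, sgn +1
Racah Σ t=0..0: t=0:+1/48 = 1/48
⇒ 3j(3 1 4; -1 0 1)² = 5/84, sgn -1
4πI² = N·(3j₀)²·(3jₘ)² = 5/7
I = -1·√(0.714286/4π) = -0.23841361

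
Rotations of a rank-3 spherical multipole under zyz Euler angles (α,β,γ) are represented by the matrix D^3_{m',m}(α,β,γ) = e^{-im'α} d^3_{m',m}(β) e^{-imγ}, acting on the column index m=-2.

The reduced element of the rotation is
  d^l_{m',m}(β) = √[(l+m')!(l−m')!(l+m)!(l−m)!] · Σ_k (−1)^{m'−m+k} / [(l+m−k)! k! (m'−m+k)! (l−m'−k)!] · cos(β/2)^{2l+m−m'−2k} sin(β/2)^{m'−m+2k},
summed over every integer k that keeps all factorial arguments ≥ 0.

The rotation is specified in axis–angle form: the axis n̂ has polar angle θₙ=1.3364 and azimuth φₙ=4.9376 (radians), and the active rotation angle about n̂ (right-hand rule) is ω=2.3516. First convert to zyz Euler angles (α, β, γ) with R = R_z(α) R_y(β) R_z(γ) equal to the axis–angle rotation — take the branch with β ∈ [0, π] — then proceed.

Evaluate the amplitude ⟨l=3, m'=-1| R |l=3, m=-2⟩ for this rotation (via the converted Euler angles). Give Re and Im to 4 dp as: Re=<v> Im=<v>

Axis–angle → zyz. n̂ = (sinθₙcosφₙ, sinθₙsinφₙ, cosθₙ) = (+0.217206, -0.948092, +0.232256), ω = 2.3516.
R = I cosω + sinω [n̂]ₓ + (1−cosω) n̂n̂ᵀ gives
  R = [-0.623466, -0.515858, -0.587521; -0.185893, +0.827705, -0.529479; +0.759430, -0.220896, -0.611940]
β = atan2(√(R₁₃²+R₂₃²), R₃₃) = 2.229308; α = atan2(R₂₃, R₁₃) mod 2π = 3.875076; γ = atan2(R₃₂, −R₃₁) mod 2π = 3.424653
Split into d^3_{-1,-2}(β=2.2293) × two z-phases.
With c≡cos(β/2)=0.440488 and s≡sin(β/2)=0.897758, N=[2·24·1·120]^{1/2}=75.894664
Admissible k: 0..1 (factorial args all ≥0)
  k=0: (−1)^1·75.8947/(24)·0.4405^5·0.8978^1 = -0.047079
  k=1: (−1)^2·75.8947/(12)·0.4405^3·0.8978^3 = +0.391121
d^3_{-1,-2}(2.2293) = -0.047079 +0.391121 = +0.344042
Attach z-rotation phases: D = e^{-i(-1)(3.8751)}·(+0.344042)·e^{-i(-2)(3.4247)} = -0.092162-0.331468i

Re=-0.0922 Im=-0.3315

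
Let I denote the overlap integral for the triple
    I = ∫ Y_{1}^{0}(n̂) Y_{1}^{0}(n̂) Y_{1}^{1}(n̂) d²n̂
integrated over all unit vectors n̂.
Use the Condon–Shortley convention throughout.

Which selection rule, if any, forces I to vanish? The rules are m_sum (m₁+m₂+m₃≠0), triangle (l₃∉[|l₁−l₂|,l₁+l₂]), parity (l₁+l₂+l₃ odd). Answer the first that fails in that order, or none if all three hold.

m_sum

Σmᵢ = 1  ✗
l₃∈[|l₁−l₂|,l₁+l₂]=[0,2], have l₃=1
Σlᵢ = 3 ⇒ odd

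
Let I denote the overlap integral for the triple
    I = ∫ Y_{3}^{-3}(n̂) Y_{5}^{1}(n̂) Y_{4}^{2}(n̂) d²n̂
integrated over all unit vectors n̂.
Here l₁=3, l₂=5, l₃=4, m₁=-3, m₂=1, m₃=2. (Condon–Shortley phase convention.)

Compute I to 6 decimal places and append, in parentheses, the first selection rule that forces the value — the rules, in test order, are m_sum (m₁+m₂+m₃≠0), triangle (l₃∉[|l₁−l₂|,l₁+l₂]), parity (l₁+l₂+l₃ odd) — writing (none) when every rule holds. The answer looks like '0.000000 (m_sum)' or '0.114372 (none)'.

0.143662 (none)

Rules hold: Σm=0, L=12 even, 2≤4≤8.
N = 7·11·9 = 693
Δ = 4!·2!·6!/13! = 1/180180
Racah Σ t=1..3: t=1:−1/576 t=2:+1/144 t=3:−1/576 = 1/288
⇒ 3j(3 5 4; 0 0 0)² = 20/1001, sgn +1
Racah Σ t=4..4: t=4:+1/2304 = 1/2304
⇒ 3j(3 5 4; -3 1 2)² = 75/4004, sgn +1
4πI² = N·(3j₀)²·(3jₘ)² = 3375/13013
I = +1·√(0.259356/4π) = 0.14366244
No selection rule forces the value: the integral is nonzero (none).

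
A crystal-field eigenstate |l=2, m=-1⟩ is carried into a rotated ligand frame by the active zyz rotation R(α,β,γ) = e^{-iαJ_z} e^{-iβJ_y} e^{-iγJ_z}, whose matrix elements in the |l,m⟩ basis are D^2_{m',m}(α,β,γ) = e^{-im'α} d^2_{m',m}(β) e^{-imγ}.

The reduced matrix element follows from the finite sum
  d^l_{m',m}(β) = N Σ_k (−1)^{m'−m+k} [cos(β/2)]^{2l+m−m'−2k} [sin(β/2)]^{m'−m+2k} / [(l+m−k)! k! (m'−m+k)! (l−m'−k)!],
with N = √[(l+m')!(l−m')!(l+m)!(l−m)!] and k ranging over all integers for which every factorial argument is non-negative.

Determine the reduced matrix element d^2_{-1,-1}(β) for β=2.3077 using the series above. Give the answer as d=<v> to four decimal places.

d=-0.3844

d^2_{-1,-1}(β=2.3077) via the finite sum:
Half-angle: c=0.404970, s=0.914330. N=√(1·6·1·6)=6.000000
The bounds max(0,m−m')=0 and min(l+m,l−m')=1 give 2 terms
  k=0: (−1)^0·6.0000/(6)·0.4050^4·0.9143^0 = +0.026896
  k=1: (−1)^1·6.0000/(2)·0.4050^2·0.9143^2 = -0.411314
d^2_{-1,-1}(2.3077) = +0.026896 -0.411314 = -0.384418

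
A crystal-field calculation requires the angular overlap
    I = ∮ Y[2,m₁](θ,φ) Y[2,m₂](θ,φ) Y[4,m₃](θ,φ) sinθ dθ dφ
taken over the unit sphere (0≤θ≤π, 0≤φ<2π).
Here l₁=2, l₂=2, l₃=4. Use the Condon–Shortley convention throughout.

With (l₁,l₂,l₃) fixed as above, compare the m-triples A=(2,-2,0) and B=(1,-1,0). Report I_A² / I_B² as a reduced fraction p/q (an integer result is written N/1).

Same 2,2,4: normalisation and zero-m 3j drop out of the ratio.
A: Δ: 0! 4! 4! / 9! → 1/630; sum: t=0:+1/576 = 1/576; 3j²(2 2 4; 2 -2 0) = Δ·Π!·Σ² = 1/630  (sign +1)
B: Δ: 0! 4! 4! / 9! → 1/630; sum: t=0:+1/36 = 1/36; 3j²(2 2 4; 1 -1 0) = Δ·Π!·Σ² = 8/315  (sign +1)
I_A²/I_B² = (1/630)/(8/315) = 1/16

1/16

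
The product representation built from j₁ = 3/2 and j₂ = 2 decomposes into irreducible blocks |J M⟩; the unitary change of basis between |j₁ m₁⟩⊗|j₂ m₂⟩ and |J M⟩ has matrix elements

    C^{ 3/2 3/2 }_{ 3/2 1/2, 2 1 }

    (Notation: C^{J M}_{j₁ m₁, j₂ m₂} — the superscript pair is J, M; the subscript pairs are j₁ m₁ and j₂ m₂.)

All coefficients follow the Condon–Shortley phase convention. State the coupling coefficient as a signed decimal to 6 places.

-0.632456  (= −√(2/5))

triangle: 2!*1!*2!/6! = 4/720
(j±m)!: 2!*1!*3!*1!*3!*0! = 72
prefactor² = (2J+1)*Δ*N² = 8/5
  k=1: −1/(1!*1!*0!*2!*1!*0!) = -1/2
Σ = -1/2  ⇒  CG² = 8/5*(-1/2)² = 2/5
CG = −√(2/5) = -0.632456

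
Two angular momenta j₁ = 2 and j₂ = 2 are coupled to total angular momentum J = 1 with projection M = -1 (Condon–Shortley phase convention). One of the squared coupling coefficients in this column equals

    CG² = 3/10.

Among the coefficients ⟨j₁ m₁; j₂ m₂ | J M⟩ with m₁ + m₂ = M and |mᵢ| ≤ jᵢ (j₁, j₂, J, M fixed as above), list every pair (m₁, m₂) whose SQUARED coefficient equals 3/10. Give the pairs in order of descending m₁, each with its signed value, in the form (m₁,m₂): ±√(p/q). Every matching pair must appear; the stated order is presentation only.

Admissible pairs with m₁+m₂ = M = -1: (-2,1), (-1,0), (0,-1), (1,-2)
  (m₁,m₂)=(1,-2): CG² = 1/5, CG = +√(1/5)
  (m₁,m₂)=(0,-1): CG² = 3/10, CG = −√(3/10)   ← matches the target
  (m₁,m₂)=(-1,0): CG² = 3/10, CG = +√(3/10)   ← matches the target
  (m₁,m₂)=(-2,1): CG² = 1/5, CG = −√(1/5)
Pairs with CG² = 3/10: (0,-1): −√(3/10); (-1,0): +√(3/10)

(0,-1): −√(3/10); (-1,0): +√(3/10)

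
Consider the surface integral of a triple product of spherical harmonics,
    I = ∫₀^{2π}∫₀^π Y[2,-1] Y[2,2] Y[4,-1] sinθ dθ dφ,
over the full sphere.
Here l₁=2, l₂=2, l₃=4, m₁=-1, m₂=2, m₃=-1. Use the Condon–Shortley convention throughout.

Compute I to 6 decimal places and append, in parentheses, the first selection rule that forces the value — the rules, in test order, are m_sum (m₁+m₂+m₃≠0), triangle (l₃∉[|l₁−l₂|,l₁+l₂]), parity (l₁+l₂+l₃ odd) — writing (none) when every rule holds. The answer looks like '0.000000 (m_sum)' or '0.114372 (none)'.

m-sum 0 ✓  L=8 even ✓  0≤4≤4 ✓
Π(2lᵢ+1) = 5×5×9 = 225
triangle coeff Δ(2,2,4) = 1/630
Σ_t [0,0]: t=0:+1/16 = 1/16
(3j)²=2/35 [(2 2 4; 0 0 0)], sign=+1
Σ_t [0,0]: t=0:+1/144 = 1/144
(3j)²=1/126 [(2 2 4; -1 2 -1)], sign=-1
⇒ 4πI² = 5/49
I = (-1)√(5/49/(4π)) = -0.09011188
No selection rule forces the value: the integral is nonzero (none).

-0.090112 (none)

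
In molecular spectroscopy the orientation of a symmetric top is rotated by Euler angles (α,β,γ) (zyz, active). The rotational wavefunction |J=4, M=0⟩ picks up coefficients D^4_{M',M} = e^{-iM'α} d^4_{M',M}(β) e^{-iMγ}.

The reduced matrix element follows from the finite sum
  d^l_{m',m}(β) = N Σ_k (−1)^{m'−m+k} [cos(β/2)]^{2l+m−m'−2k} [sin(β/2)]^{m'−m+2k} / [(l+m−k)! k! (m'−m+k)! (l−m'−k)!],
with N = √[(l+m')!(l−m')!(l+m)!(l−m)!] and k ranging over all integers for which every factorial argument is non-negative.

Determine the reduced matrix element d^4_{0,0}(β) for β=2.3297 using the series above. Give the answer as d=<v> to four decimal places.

d^4_{0,0}(β=2.3297) via the finite sum:
c=cos(2.329700/2)=0.394888, s=sin(2.329700/2)=0.918729; N=√[24·24·24·24]=576.000000
The bounds max(0,m−m')=0 and min(l+m,l−m')=4 give 5 terms
  k=0: (−1)^0·576.0000/(576)·0.3949^8·0.9187^0 = +0.000591
  k=1: (−1)^1·576.0000/(36)·0.3949^6·0.9187^2 = -0.051208
  k=2: (−1)^2·576.0000/(16)·0.3949^4·0.9187^4 = +0.623663
  k=3: (−1)^3·576.0000/(36)·0.3949^2·0.9187^6 = -1.500353
  k=4: (−1)^4·576.0000/(576)·0.3949^0·0.9187^8 = +0.507575
d^4_{0,0}(2.3297) = +0.000591 -0.051208 +0.623663 -1.500353 +0.507575 = -0.419733

d=-0.4197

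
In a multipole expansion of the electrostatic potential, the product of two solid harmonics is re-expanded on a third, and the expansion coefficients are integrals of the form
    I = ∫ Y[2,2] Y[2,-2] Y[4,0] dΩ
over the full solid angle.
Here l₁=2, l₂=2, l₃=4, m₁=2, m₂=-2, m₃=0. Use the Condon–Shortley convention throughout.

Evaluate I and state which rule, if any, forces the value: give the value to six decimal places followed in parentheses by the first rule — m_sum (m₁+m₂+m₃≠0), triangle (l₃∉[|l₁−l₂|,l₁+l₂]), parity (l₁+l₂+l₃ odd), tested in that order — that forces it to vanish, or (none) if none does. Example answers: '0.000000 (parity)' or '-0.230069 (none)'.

m-sum 0 ✓  L=8 even ✓  0≤4≤4 ✓
Π(2lᵢ+1) = 5×5×9 = 225
triangle coeff Δ(2,2,4) = 1/630
Σ_t [0,0]: t=0:+1/16 = 1/16
(3j)²=2/35 [(2 2 4; 0 0 0)], sign=+1
Σ_t [0,0]: t=0:+1/576 = 1/576
(3j)²=1/630 [(2 2 4; 2 -2 0)], sign=+1
⇒ 4πI² = 1/49
I = (+1)√(1/49/(4π)) = 0.04029926
No selection rule forces the value: the integral is nonzero (none).

0.040299 (none)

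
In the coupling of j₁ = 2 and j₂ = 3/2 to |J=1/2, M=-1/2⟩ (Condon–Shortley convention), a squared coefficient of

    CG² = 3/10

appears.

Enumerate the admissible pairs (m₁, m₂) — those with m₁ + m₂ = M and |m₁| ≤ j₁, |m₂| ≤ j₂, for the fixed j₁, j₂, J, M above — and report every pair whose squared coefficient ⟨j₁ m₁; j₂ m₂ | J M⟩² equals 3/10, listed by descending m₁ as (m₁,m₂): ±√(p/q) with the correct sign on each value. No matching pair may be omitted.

(-1,1/2): +√(3/10)

Admissible pairs with m₁+m₂ = M = -1/2: (-2,3/2), (-1,1/2), (0,-1/2), (1,-3/2)
  (m₁,m₂)=(1,-3/2): CG² = 1/10, CG = +√(1/10)
  (m₁,m₂)=(0,-1/2): CG² = 1/5, CG = −√(1/5)
  (m₁,m₂)=(-1,1/2): CG² = 3/10, CG = +√(3/10)   ← matches the target
  (m₁,m₂)=(-2,3/2): CG² = 2/5, CG = −√(2/5)
Pairs with CG² = 3/10: (-1,1/2): +√(3/10)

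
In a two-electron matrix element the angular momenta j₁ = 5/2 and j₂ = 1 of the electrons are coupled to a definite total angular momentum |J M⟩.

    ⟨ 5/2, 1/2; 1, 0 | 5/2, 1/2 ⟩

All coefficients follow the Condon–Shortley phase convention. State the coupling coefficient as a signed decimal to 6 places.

+√(1/35) = +0.169031

j₁+j₂−J=1  J+j₁−j₂=4  J−j₁+j₂=1  j₁+j₂+J+1=7
(j₁±m₁, j₂±m₂, J±M) = (3,2,1,1,3,2)
P² = 144/35
sum k=0..1:
  [0] +1/4 = 1/4
  [1] −1/6 = -1/6
S = 1/12
C² = P²·S² = 1/35 ; C = +0.169031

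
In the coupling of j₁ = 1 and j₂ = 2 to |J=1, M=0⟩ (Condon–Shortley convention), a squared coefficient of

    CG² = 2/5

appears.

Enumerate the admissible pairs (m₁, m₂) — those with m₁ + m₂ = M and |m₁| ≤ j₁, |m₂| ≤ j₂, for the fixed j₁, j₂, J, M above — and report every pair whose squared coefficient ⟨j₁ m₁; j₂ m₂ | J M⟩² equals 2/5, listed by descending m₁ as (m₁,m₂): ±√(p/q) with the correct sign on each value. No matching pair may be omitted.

Admissible pairs with m₁+m₂ = M = 0: (-1,1), (0,0), (1,-1)
  (m₁,m₂)=(1,-1): CG² = 3/10, CG = +√(3/10)
  (m₁,m₂)=(0,0): CG² = 2/5, CG = −√(2/5)   ← matches the target
  (m₁,m₂)=(-1,1): CG² = 3/10, CG = +√(3/10)
Pairs with CG² = 2/5: (0,0): −√(2/5)

(0,0): −√(2/5)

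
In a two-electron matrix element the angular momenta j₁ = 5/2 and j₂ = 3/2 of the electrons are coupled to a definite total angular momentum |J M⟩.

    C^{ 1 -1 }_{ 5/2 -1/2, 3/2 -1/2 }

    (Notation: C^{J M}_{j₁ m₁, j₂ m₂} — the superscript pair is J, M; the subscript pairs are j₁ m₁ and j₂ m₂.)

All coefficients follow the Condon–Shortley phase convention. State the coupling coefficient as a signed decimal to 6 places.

triangle: 3!*2!*0!/6! = 12/720
(j±m)!: 2!*3!*1!*2!*0!*2! = 48
prefactor² = (2J+1)*Δ*N² = 12/5
  k=1: −1/(1!*2!*2!*0!*0!*0!) = -1/4
Σ = -1/4  ⇒  CG² = 12/5*(-1/4)² = 3/20
CG = −√(3/20) = -0.387298

-0.387298  (= −√(3/20))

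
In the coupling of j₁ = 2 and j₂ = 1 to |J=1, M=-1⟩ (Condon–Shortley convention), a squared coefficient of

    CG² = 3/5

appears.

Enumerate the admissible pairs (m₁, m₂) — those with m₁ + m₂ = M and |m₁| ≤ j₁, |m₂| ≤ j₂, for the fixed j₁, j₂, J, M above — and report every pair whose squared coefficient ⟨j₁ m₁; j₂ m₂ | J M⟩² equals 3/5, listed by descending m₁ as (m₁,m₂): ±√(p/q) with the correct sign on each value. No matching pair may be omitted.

(-2,1): +√(3/5)

Admissible pairs with m₁+m₂ = M = -1: (-2,1), (-1,0), (0,-1)
  (m₁,m₂)=(0,-1): CG² = 1/10, CG = +√(1/10)
  (m₁,m₂)=(-1,0): CG² = 3/10, CG = −√(3/10)
  (m₁,m₂)=(-2,1): CG² = 3/5, CG = +√(3/5)   ← matches the target
Pairs with CG² = 3/5: (-2,1): +√(3/5)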